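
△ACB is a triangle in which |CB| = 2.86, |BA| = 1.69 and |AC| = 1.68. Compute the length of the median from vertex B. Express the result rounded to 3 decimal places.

Median from B: ½√(2·|CB|² + 2·|BA|² − |AC|²) ≈ 2.1937.

2.194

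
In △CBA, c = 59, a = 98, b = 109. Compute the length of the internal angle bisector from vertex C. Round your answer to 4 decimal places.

By the law of cosines, cos C = (b² + a² − c²) / (2·b·a) ≈ 0.84273, so ∠C ≈ 32.57°.
The bisector from C has length 2·b·a·cos(∠C/2)/(b+a) ≈ 99.067.

t_C ≈ 99.0667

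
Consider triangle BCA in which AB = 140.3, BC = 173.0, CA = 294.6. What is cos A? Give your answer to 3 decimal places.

By the law of cosines, cos A = (CA² + AB² − BC²) / (2·CA·AB) ≈ 0.92596, so ∠A ≈ 22.19°.

cos A ≈ 0.926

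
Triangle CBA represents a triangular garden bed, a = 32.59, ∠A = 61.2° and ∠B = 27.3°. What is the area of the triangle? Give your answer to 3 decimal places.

area ≈ 277.853

The third angle is ∠C = 180° − ∠B − ∠A = 91.50°.
Law of sines: c = a·sin C/sin A ≈ 37.177.
Law of sines: b = a·sin B/sin A ≈ 17.057.
Area = ½·a·c·sin B ≈ 277.85.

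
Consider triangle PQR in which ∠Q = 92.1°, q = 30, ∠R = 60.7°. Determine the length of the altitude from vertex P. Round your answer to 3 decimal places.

The third angle is ∠P = 180° − ∠Q − ∠R = 27.20°.
Law of sines: p = q·sin P/sin Q ≈ 13.722.
Law of sines: r = q·sin R/sin Q ≈ 26.18.
Area = ½·q·p·sin R ≈ 179.5.
The altitude from P has length 2·area/p ≈ 26.162.

26.162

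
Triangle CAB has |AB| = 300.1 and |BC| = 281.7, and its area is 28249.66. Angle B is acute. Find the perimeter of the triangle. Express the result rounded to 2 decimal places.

From area = ½·|AB|·|BC|·sin B, we get sin B = 2·area/(|AB|·|BC|) ≈ 0.66833.
Taking the acute solution, ∠B ≈ 41.94°.
Law of cosines then gives |CA| ≈ 208.91.
Perimeter = 300.1 + 281.7 + 208.91 = 790.71.

perimeter ≈ 790.71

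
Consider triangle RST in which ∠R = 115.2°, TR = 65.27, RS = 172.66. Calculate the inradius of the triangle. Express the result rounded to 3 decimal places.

By the law of cosines, ST² = TR² + RS² − 2·TR·RS·cos R = 43668, so ST ≈ 208.97.
Area = ½·TR·RS·sin R ≈ 5098.5.
Semiperimeter s = (208.97+65.27+172.66)/2 = 223.45.
Inradius = area/s = 5098.5/223.45 ≈ 22.817.

r ≈ 22.817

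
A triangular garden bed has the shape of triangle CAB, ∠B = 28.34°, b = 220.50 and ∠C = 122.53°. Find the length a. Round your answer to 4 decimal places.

The third angle is ∠A = 180° − ∠B − ∠C = 29.13°.
Law of sines: a = b·sin A/sin B ≈ 226.12.

226.1158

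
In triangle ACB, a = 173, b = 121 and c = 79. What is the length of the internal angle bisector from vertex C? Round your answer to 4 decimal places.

t_C ≈ 139.3613

By the law of cosines, cos C = (b² + a² − c²) / (2·b·a) ≈ 0.91552, so ∠C ≈ 23.72°.
The bisector from C has length 2·b·a·cos(∠C/2)/(b+a) ≈ 139.36.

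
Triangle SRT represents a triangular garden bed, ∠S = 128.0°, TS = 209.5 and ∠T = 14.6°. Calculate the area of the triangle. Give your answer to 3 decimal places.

area ≈ 7176.831

The third angle is ∠R = 180° − ∠T − ∠S = 37.40°.
Law of sines: RT = TS·sin S/sin R ≈ 271.81.
Law of sines: SR = TS·sin T/sin R ≈ 86.945.
Area = ½·TS·RT·sin T ≈ 7176.8.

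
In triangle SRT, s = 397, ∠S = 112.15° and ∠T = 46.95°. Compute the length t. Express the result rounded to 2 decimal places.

The third angle is ∠R = 180° − ∠T − ∠S = 20.90°.
Law of sines: t = s·sin T/sin S ≈ 313.23.

313.23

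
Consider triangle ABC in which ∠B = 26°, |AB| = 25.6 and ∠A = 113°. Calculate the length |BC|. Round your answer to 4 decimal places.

35.9189

The third angle is ∠C = 180° − ∠A − ∠B = 41.00°.
Law of sines: |BC| = |AB|·sin A/sin C ≈ 35.919.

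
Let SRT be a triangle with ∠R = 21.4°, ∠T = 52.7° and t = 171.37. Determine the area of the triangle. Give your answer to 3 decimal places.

The third angle is ∠S = 180° − ∠R − ∠T = 105.90°.
Law of sines: s = t·sin S/sin T ≈ 207.19.
Law of sines: r = t·sin R/sin T ≈ 78.606.
Area = ½·t·s·sin R ≈ 6477.7.

area ≈ 6477.664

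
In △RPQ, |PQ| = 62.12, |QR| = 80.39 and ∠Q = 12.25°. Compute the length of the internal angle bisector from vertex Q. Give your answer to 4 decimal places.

By the law of cosines, |RP|² = |PQ|² + |QR|² − 2·|PQ|·|QR|·cos Q = 561.2, so |RP| ≈ 23.69.
The bisector from Q has length 2·|PQ|·|QR|·cos(∠Q/2)/(|PQ|+|QR|) ≈ 69.684.

69.6838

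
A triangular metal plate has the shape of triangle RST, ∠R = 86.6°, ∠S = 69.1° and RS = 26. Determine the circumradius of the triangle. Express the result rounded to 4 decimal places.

31.5906

The third angle is ∠T = 180° − ∠R − ∠S = 24.30°.
Law of sines: ST = RS·sin R/sin T ≈ 63.07.
Law of sines: TR = RS·sin S/sin T ≈ 59.024.
Circumradius = RS/(2 sin T) ≈ 31.591.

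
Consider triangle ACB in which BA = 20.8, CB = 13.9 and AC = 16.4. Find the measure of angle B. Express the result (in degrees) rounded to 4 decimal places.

By the law of cosines, cos B = (CB² + BA² − AC²) / (2·CB·BA) ≈ 0.61720, so ∠B ≈ 51.89°.

∠B ≈ 51.8880°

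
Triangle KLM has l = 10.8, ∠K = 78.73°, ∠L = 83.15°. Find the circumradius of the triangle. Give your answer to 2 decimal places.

R ≈ 5.44

The third angle is ∠M = 180° − ∠K − ∠L = 18.12°.
Law of sines: k = l·sin K/sin L ≈ 10.668.
Law of sines: m = l·sin M/sin L ≈ 3.383.
Circumradius = l/(2 sin L) ≈ 5.4388.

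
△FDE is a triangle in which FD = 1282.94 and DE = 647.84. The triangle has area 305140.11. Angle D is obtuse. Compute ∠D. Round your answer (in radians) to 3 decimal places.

∠D ≈ 2.317 rad

From area = ½·FD·DE·sin D, we get sin D = 2·area/(FD·DE) ≈ 0.73427.
Taking the obtuse solution, ∠D ≈ 2.317 rad.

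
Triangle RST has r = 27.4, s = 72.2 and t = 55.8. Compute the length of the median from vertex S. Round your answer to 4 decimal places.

m_S ≈ 25.0797

Median from S: ½√(2·t² + 2·r² − s²) ≈ 25.08.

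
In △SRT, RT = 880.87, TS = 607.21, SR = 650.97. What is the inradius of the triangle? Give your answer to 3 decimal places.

184.750

Semiperimeter s = (880.87 + 607.21 + 650.97)/2 = 1069.5.
Heron's formula: area = √(1069.5·188.66·462.32·418.56) ≈ 1.9759e+05.
Inradius = area/s = 1.9759e+05/1069.5 ≈ 184.75.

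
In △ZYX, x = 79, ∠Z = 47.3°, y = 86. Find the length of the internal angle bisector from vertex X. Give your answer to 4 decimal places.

By the law of cosines, z² = y² + x² − 2·y·x·cos Z = 4422.2, so z ≈ 66.499.
Law of cosines again: cos X = (z² + y² − x²)/(2·z·y) ≈ 0.48760, so ∠X ≈ 60.82°.
The bisector from X has length 2·z·y·cos(∠X/2)/(z+y) ≈ 64.685.

64.6855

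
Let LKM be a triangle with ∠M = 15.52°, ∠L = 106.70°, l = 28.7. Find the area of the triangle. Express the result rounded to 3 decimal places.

The third angle is ∠K = 180° − ∠M − ∠L = 57.78°.
Law of sines: k = l·sin K/sin L ≈ 25.35.
Law of sines: m = l·sin M/sin L ≈ 8.0176.
Area = ½·l·k·sin M ≈ 97.335.

97.335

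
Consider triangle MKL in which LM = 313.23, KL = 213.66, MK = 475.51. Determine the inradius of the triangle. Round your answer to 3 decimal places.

Semiperimeter s = (213.66 + 313.23 + 475.51)/2 = 501.2.
Heron's formula: area = √(501.2·287.54·187.97·25.69) ≈ 26380.
Inradius = area/s = 26380/501.2 ≈ 52.634.

52.634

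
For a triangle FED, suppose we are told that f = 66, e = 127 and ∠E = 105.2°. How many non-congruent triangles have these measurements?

1

f·sin E = 66·sin(105.2°) ≈ 63.69.
Since ∠E is not acute, a triangle exists only if e > f; here e > f, so there is exactly one triangle.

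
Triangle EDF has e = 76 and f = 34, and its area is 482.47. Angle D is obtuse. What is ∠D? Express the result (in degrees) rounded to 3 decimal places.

From area = ½·f·e·sin D, we get sin D = 2·area/(f·e) ≈ 0.37343.
Taking the obtuse solution, ∠D ≈ 158.07°.

∠D ≈ 158.073°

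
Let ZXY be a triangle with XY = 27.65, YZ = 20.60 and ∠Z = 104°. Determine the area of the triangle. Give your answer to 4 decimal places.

141.1294

Law of sines: sin X = YZ·sin Z/XY ≈ 0.72290.
Since XY ≥ YZ, only the acute value applies: ∠X ≈ 46.29°.
Then ∠Y = 180° − ∠Z − ∠X ≈ 29.71°.
Law of sines gives ZX = XY·sin Y/sin Z ≈ 14.121.
Area = ½·XY·YZ·sin Y ≈ 141.13.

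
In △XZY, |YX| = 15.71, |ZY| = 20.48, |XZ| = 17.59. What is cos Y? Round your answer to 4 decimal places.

cos Y ≈ 0.5545

By the law of cosines, cos Y = (|ZY|² + |YX|² − |XZ|²) / (2·|ZY|·|YX|) ≈ 0.55452, so ∠Y ≈ 0.983 rad.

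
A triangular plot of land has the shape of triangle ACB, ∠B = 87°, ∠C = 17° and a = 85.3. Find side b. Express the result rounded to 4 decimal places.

The third angle is ∠A = 180° − ∠C − ∠B = 76.00°.
Law of sines: b = a·sin B/sin A ≈ 87.791.

87.7909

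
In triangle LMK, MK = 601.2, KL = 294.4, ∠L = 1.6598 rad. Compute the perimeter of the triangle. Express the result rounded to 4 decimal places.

Law of sines: sin M = KL·sin L/MK ≈ 0.48775.
Since MK ≥ KL, only the acute value applies: ∠M ≈ 0.5095 rad.
Then ∠K = π − ∠L − ∠M ≈ 0.9723 rad.
Law of sines gives LM = MK·sin K/sin L ≈ 498.67.
Semiperimeter s = (601.2+294.4+498.67)/2 = 697.13.
Perimeter = 601.2 + 294.4 + 498.67 = 1394.3.

1394.2698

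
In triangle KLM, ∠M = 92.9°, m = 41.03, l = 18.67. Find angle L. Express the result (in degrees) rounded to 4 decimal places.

Law of sines: sin L = l·sin M/m ≈ 0.45445.
Since m ≥ l, only the acute value applies: ∠L ≈ 27.03°.
Then ∠K = 180° − ∠M − ∠L ≈ 60.07°.

∠L ≈ 27.0296°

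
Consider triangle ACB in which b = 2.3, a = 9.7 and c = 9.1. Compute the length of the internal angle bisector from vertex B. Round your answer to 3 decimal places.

By the law of cosines, cos B = (a² + c² − b²) / (2·a·c) ≈ 0.97207, so ∠B ≈ 13.57°.
The bisector from B has length 2·a·c·cos(∠B/2)/(a+c) ≈ 9.3246.

t_B ≈ 9.325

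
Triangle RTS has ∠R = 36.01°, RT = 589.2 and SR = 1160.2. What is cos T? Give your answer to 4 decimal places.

By the law of cosines, TS² = SR² + RT² − 2·SR·RT·cos R = 5.8729e+05, so TS ≈ 766.35.
Law of cosines again: cos T = (RT² + TS² − SR²)/(2·RT·TS) ≈ -0.45580, so ∠T ≈ 117.12°.

cos T ≈ -0.4558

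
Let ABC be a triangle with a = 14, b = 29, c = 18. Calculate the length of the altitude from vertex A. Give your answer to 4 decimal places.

13.8770

Semiperimeter s = (14 + 29 + 18)/2 = 30.5.
Heron's formula: area = √(30.5·16.5·1.5·12.5) ≈ 97.139.
The altitude from A has length 2·area/a ≈ 13.877.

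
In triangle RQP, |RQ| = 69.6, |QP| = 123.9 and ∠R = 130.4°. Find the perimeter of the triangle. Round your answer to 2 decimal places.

perimeter ≈ 260.38

Law of sines: sin P = |RQ|·sin R/|QP| ≈ 0.42779.
Since |QP| ≥ |RQ|, only the acute value applies: ∠P ≈ 25.33°.
Then ∠Q = 180° − ∠R − ∠P ≈ 24.27°.
Law of sines gives |PR| = |QP|·sin Q/sin R ≈ 66.881.
Semiperimeter s = (123.9+66.881+69.6)/2 = 130.19.
Perimeter = 123.9 + 66.881 + 69.6 = 260.38.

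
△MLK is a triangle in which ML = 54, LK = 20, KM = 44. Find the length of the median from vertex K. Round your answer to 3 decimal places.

Median from K: ½√(2·LK² + 2·KM² − ML²) ≈ 20.952.

m_K ≈ 20.952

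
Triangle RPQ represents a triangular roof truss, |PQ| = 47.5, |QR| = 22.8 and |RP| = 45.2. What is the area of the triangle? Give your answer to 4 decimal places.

area ≈ 509.5460

Semiperimeter s = (47.5 + 22.8 + 45.2)/2 = 57.75.
Heron's formula: area = √(57.75·10.25·34.95·12.55) ≈ 509.55.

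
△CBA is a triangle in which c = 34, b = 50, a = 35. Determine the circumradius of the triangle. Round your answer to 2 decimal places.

25.03

By the law of cosines, cos C = (b² + a² − c²) / (2·b·a) ≈ 0.73400, so ∠C ≈ 42.78°.
Circumradius = c/(2 sin C) ≈ 25.031.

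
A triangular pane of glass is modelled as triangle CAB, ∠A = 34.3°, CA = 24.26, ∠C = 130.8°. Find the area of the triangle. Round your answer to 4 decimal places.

The third angle is ∠B = 180° − ∠C − ∠A = 14.90°.
Law of sines: AB = CA·sin C/sin B ≈ 71.421.
Law of sines: BC = CA·sin A/sin B ≈ 53.168.
Area = ½·CA·AB·sin A ≈ 488.2.

area ≈ 488.2038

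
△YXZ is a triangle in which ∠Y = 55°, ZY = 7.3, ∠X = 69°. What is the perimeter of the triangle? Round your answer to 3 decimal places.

The third angle is ∠Z = 180° − ∠Y − ∠X = 56.00°.
Law of sines: XZ = ZY·sin Y/sin X ≈ 6.4052.
Law of sines: YX = ZY·sin Z/sin X ≈ 6.4825.
Semiperimeter s = (6.4052+7.3+6.4825)/2 = 10.094.
Perimeter = 6.4052 + 7.3 + 6.4825 = 20.188.

20.188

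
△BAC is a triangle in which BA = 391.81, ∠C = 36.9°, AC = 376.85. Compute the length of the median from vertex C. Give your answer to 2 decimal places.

Law of sines: sin B = AC·sin C/BA ≈ 0.57750.
Since BA ≥ AC, only the acute value applies: ∠B ≈ 35.27°.
Then ∠A = 180° − ∠C − ∠B ≈ 107.83°.
Law of sines gives CB = BA·sin A/sin C ≈ 621.23.
Median from C: ½√(2·AC² + 2·CB² − BA²) ≈ 474.97.

m_C ≈ 474.97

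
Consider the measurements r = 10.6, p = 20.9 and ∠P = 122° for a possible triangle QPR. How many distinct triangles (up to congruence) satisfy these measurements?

r·sin P = 10.6·sin(122°) ≈ 8.989.
Since ∠P is not acute, a triangle exists only if p > r; here p > r, so there is exactly one triangle.

1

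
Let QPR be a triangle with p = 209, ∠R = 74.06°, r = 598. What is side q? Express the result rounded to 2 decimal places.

Law of sines: sin P = p·sin R/r ≈ 0.33606.
Since r ≥ p, only the acute value applies: ∠P ≈ 19.64°.
Then ∠Q = 180° − ∠R − ∠P ≈ 86.30°.
Law of sines gives q = r·sin Q/sin R ≈ 620.62.

620.62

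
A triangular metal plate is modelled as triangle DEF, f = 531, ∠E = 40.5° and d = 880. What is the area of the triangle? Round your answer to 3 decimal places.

Area = ½·f·d·sin E ≈ 1.5174e+05.

area ≈ 151737.042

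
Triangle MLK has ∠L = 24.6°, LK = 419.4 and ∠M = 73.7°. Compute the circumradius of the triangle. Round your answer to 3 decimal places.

The third angle is ∠K = 180° − ∠M − ∠L = 81.70°.
Law of sines: KM = LK·sin L/sin M ≈ 181.9.
Law of sines: ML = LK·sin K/sin M ≈ 432.39.
Circumradius = LK/(2 sin M) ≈ 218.48.

R ≈ 218.482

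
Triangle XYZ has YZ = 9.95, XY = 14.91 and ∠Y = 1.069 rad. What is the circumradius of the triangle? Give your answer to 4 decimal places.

By the law of cosines, ZX² = XY² + YZ² − 2·XY·YZ·cos Y = 178.59, so ZX ≈ 13.364.
Area = ½·XY·YZ·sin Y ≈ 65.033.
Circumradius = ZX/(2 sin Y) ≈ 7.6215.

R ≈ 7.6215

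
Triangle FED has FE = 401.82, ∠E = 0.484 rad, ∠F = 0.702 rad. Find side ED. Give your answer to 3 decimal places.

The third angle is ∠D = π − ∠F − ∠E = 1.956 rad.
Law of sines: ED = FE·sin F/sin D ≈ 279.94.

279.945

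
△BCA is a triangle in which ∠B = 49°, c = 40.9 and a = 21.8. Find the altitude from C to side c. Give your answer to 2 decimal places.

h_C ≈ 16.45

By the law of cosines, b² = c² + a² − 2·c·a·cos B = 978.14, so b ≈ 31.275.
Area = ½·c·a·sin B ≈ 336.46.
The altitude from C has length 2·area/c ≈ 16.453.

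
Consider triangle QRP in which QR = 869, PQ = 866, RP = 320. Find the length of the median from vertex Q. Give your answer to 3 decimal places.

852.619

Median from Q: ½√(2·PQ² + 2·QR² − RP²) ≈ 852.62.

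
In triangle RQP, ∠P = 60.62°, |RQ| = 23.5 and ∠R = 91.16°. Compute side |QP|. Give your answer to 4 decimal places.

The third angle is ∠Q = 180° − ∠P − ∠R = 28.22°.
Law of sines: |QP| = |RQ|·sin R/sin P ≈ 26.963.

26.9630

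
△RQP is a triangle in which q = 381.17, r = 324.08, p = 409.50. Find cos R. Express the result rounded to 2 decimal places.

cos R ≈ 0.67

By the law of cosines, cos R = (q² + p² − r²) / (2·q·p) ≈ 0.66614, so ∠R ≈ 48.23°.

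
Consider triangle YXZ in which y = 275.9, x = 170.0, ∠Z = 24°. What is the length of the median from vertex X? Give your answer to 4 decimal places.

By the law of cosines, z² = y² + x² − 2·y·x·cos Z = 19325, so z ≈ 139.01.
Median from X: ½√(2·z² + 2·y² − x²) ≈ 201.24.

m_X ≈ 201.2406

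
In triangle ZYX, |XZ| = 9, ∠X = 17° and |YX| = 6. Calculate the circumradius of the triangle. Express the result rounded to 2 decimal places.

R ≈ 6.33

By the law of cosines, |ZY|² = |YX|² + |XZ|² − 2·|YX|·|XZ|·cos X = 13.719, so |ZY| ≈ 3.7039.
Area = ½·|YX|·|XZ|·sin X ≈ 7.894.
Circumradius = |ZY|/(2 sin X) ≈ 6.3343.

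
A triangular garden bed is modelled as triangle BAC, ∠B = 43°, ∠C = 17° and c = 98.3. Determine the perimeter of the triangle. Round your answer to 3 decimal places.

The third angle is ∠A = 180° − ∠C − ∠B = 120.00°.
Law of sines: b = c·sin B/sin C ≈ 229.3.
Law of sines: a = c·sin A/sin C ≈ 291.17.
Semiperimeter s = (229.3+291.17+98.3)/2 = 309.39.
Perimeter = 229.3 + 291.17 + 98.3 = 618.77.

618.770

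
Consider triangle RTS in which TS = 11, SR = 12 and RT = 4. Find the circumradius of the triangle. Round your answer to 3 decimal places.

By the law of cosines, cos R = (SR² + RT² − TS²) / (2·SR·RT) ≈ 0.40625, so ∠R ≈ 66.03°.
Circumradius = TS/(2 sin R) ≈ 6.0191.

6.019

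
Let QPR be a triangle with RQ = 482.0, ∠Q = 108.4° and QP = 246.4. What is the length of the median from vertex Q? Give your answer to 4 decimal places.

m_Q ≈ 233.4850

By the law of cosines, PR² = RQ² + QP² − 2·RQ·QP·cos Q = 3.6801e+05, so PR ≈ 606.64.
Median from Q: ½√(2·RQ² + 2·QP² − PR²) ≈ 233.48.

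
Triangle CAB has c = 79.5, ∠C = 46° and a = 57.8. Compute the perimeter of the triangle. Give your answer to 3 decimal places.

Law of sines: sin A = a·sin C/c ≈ 0.52299.
Since c ≥ a, only the acute value applies: ∠A ≈ 31.53°.
Then ∠B = 180° − ∠C − ∠A ≈ 102.47°.
Law of sines gives b = c·sin B/sin C ≈ 107.91.
Semiperimeter s = (79.5+57.8+107.91)/2 = 122.61.
Perimeter = 79.5 + 57.8 + 107.91 = 245.21.

245.212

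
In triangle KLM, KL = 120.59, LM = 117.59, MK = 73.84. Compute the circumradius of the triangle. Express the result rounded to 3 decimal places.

R ≈ 62.673

By the law of cosines, cos K = (MK² + KL² − LM²) / (2·MK·KL) ≈ 0.34628, so ∠K ≈ 1.217 rad.
Circumradius = LM/(2 sin K) ≈ 62.673.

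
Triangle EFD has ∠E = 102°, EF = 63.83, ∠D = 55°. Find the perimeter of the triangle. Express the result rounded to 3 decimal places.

170.496

The third angle is ∠F = 180° − ∠D − ∠E = 23.00°.
Law of sines: FD = EF·sin E/sin D ≈ 76.219.
Law of sines: DE = EF·sin F/sin D ≈ 30.447.
Semiperimeter s = (76.219+30.447+63.83)/2 = 85.248.
Perimeter = 76.219 + 30.447 + 63.83 = 170.5.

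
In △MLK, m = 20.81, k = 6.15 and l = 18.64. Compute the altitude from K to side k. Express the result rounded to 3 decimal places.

Semiperimeter s = (20.81 + 18.64 + 6.15)/2 = 22.8.
Heron's formula: area = √(22.8·1.99·4.16·16.65) ≈ 56.059.
The altitude from K has length 2·area/k ≈ 18.231.

h_K ≈ 18.231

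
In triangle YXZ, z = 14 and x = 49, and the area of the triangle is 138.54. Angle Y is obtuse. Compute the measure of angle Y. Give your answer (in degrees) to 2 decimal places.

From area = ½·x·z·sin Y, we get sin Y = 2·area/(x·z) ≈ 0.40391.
Taking the obtuse solution, ∠Y ≈ 156.18°.

156.18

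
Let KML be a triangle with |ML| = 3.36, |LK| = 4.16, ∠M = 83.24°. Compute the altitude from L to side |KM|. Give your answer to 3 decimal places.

3.337

Law of sines: sin K = |ML|·sin M/|LK| ≈ 0.80208.
Since |LK| ≥ |ML|, only the acute value applies: ∠K ≈ 53.33°.
Then ∠L = 180° − ∠M − ∠K ≈ 43.43°.
Law of sines gives |KM| = |LK|·sin L/sin M ≈ 2.8799.
Area = ½·|LK|·|ML|·sin L ≈ 4.8047.
The altitude from L has length 2·area/|KM| ≈ 3.3366.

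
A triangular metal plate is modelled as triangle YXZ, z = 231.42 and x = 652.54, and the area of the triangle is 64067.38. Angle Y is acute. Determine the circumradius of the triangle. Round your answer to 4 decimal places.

333.1003

From area = ½·x·z·sin Y, we get sin Y = 2·area/(x·z) ≈ 0.84851.
Taking the acute solution, ∠Y ≈ 58.05°.
Law of cosines then gives y ≈ 565.28.
Circumradius = y/(2 sin Y) ≈ 333.1.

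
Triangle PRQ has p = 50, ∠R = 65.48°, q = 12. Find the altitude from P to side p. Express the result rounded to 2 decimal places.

10.92

By the law of cosines, r² = q² + p² − 2·q·p·cos R = 2146, so r ≈ 46.325.
Area = ½·q·p·sin R ≈ 272.94.
The altitude from P has length 2·area/p ≈ 10.918.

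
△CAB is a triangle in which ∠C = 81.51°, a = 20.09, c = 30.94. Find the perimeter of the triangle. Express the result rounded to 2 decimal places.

Law of sines: sin A = a·sin C/c ≈ 0.64221.
Since c ≥ a, only the acute value applies: ∠A ≈ 39.96°.
Then ∠B = 180° − ∠C − ∠A ≈ 58.53°.
Law of sines gives b = c·sin B/sin C ≈ 26.683.
Semiperimeter s = (30.94+20.09+26.683)/2 = 38.856.
Perimeter = 30.94 + 20.09 + 26.683 = 77.713.

77.71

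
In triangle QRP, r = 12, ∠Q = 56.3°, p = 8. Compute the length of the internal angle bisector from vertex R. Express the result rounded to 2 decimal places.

By the law of cosines, q² = r² + p² − 2·r·p·cos Q = 101.47, so q ≈ 10.073.
Law of cosines again: cos R = (p² + q² − r²)/(2·p·q) ≈ 0.13321, so ∠R ≈ 82.34°.
The bisector from R has length 2·p·q·cos(∠R/2)/(p+q) ≈ 6.7126.

6.71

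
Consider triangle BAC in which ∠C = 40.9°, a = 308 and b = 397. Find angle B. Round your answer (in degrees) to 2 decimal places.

By the law of cosines, c² = b² + a² − 2·b·a·cos C = 67628, so c ≈ 260.05.
Law of cosines again: cos B = (a² + c² − b²)/(2·a·c) ≈ 0.03048, so ∠B ≈ 88.25°.

88.25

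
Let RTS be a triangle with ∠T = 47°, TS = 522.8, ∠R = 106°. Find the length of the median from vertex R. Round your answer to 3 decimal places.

203.124

The third angle is ∠S = 180° − ∠R − ∠T = 27.00°.
Law of sines: SR = TS·sin T/sin R ≈ 397.76.
Law of sines: RT = TS·sin S/sin R ≈ 246.91.
Median from R: ½√(2·SR² + 2·RT² − TS²) ≈ 203.12.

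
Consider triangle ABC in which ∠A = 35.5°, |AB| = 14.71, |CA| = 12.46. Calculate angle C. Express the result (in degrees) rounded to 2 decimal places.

By the law of cosines, |BC|² = |CA|² + |AB|² − 2·|CA|·|AB|·cos A = 73.203, so |BC| ≈ 8.5559.
Law of cosines again: cos C = (|BC|² + |CA|² − |AB|²)/(2·|BC|·|CA|) ≈ 0.05661, so ∠C ≈ 86.75°.

86.75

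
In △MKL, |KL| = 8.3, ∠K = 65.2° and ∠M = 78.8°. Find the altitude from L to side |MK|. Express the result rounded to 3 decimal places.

The third angle is ∠L = 180° − ∠M − ∠K = 36.00°.
Law of sines: |LM| = |KL|·sin K/sin M ≈ 7.6808.
Law of sines: |MK| = |KL|·sin L/sin M ≈ 4.9733.
Area = ½·|KL|·|LM|·sin L ≈ 18.736.
The altitude from L has length 2·area/|MK| ≈ 7.5346.

h_L ≈ 7.535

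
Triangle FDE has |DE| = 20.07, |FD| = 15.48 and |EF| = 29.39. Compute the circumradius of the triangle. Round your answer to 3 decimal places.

15.727

By the law of cosines, cos F = (|EF|² + |FD|² − |DE|²) / (2·|EF|·|FD|) ≈ 0.76996, so ∠F ≈ 39.65°.
Circumradius = |DE|/(2 sin F) ≈ 15.727.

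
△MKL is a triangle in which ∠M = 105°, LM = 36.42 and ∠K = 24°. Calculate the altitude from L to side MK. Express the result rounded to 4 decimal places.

35.1790

The third angle is ∠L = 180° − ∠M − ∠K = 51.00°.
Law of sines: KL = LM·sin M/sin K ≈ 86.491.
Law of sines: MK = LM·sin L/sin K ≈ 69.587.
Area = ½·LM·KL·sin L ≈ 1224.
The altitude from L has length 2·area/MK ≈ 35.179.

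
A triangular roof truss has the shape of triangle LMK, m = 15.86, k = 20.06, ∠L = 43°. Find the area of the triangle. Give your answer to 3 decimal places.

Area = ½·m·k·sin L ≈ 108.49.

108.489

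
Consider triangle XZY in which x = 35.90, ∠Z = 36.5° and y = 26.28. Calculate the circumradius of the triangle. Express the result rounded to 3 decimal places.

18.080

By the law of cosines, z² = y² + x² − 2·y·x·cos Z = 462.65, so z ≈ 21.509.
Area = ½·y·x·sin Z ≈ 280.59.
Circumradius = z/(2 sin Z) ≈ 18.08.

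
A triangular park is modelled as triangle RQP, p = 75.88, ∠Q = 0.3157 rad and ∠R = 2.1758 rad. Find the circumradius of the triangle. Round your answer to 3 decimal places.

The third angle is ∠P = π − ∠R − ∠Q = 0.6501 rad.
Law of sines: r = p·sin R/sin P ≈ 103.11.
Law of sines: q = p·sin Q/sin P ≈ 38.924.
Circumradius = p/(2 sin P) ≈ 62.684.

62.684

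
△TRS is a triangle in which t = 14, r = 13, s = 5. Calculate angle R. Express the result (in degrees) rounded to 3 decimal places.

By the law of cosines, cos R = (s² + t² − r²) / (2·s·t) ≈ 0.37143, so ∠R ≈ 68.20°.

68.196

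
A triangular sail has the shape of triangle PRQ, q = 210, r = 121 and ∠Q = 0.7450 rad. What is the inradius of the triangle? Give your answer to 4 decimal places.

Law of sines: sin R = r·sin Q/q ≈ 0.39064.
Since q ≥ r, only the acute value applies: ∠R ≈ 0.4013 rad.
Then ∠P = π − ∠Q − ∠R ≈ 1.9953 rad.
Law of sines gives p = q·sin P/sin Q ≈ 282.26.
Area = ½·q·r·sin P ≈ 11578.
Semiperimeter s = (282.26+121+210)/2 = 306.63.
Inradius = area/s = 11578/306.63 ≈ 37.757.

37.7573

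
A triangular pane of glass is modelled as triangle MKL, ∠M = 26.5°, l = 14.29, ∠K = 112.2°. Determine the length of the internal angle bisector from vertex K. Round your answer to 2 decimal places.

6.43

The third angle is ∠L = 180° − ∠M − ∠K = 41.30°.
Law of sines: m = l·sin M/sin L ≈ 9.6608.
Law of sines: k = l·sin K/sin L ≈ 20.046.
The bisector from K has length 2·l·m·cos(∠K/2)/(l+m) ≈ 6.4297.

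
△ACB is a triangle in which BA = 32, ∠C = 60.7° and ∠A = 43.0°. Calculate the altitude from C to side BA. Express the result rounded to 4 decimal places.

24.3135

The third angle is ∠B = 180° − ∠A − ∠C = 76.30°.
Law of sines: CB = BA·sin A/sin C ≈ 25.025.
Law of sines: AC = BA·sin B/sin C ≈ 35.65.
Area = ½·BA·CB·sin B ≈ 389.02.
The altitude from C has length 2·area/BA ≈ 24.313.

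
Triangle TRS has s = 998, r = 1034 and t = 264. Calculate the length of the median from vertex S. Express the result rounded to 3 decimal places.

Median from S: ½√(2·t² + 2·r² − s²) ≈ 566.06.

m_S ≈ 566.061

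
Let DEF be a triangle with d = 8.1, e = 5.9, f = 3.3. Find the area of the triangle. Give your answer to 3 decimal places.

area ≈ 8.366

Semiperimeter s = (8.1 + 5.9 + 3.3)/2 = 8.65.
Heron's formula: area = √(8.65·0.55·2.75·5.35) ≈ 8.3663.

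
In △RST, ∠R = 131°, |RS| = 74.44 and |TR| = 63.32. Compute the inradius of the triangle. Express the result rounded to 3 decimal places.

By the law of cosines, |ST|² = |TR|² + |RS|² − 2·|TR|·|RS|·cos R = 15735, so |ST| ≈ 125.44.
Area = ½·|TR|·|RS|·sin R ≈ 1778.7.
Semiperimeter s = (125.44+63.32+74.44)/2 = 131.6.
Inradius = area/s = 1778.7/131.6 ≈ 13.516.

13.516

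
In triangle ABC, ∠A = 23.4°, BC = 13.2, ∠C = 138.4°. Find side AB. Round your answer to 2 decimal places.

22.07

The third angle is ∠B = 180° − ∠C − ∠A = 18.20°.
Law of sines: AB = BC·sin C/sin A ≈ 22.067.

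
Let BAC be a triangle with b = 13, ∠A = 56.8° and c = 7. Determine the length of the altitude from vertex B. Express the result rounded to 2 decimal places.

By the law of cosines, a² = c² + b² − 2·c·b·cos A = 118.34, so a ≈ 10.879.
Area = ½·c·b·sin A ≈ 38.073.
The altitude from B has length 2·area/b ≈ 5.8574.

5.86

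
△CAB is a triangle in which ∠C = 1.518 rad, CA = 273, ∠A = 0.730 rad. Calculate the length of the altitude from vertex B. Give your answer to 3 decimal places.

233.280

The third angle is ∠B = π − ∠C − ∠A = 0.894 rad.
Law of sines: AB = CA·sin C/sin B ≈ 349.81.
Law of sines: BC = CA·sin A/sin B ≈ 233.61.
Area = ½·CA·AB·sin A ≈ 31843.
The altitude from B has length 2·area/CA ≈ 233.28.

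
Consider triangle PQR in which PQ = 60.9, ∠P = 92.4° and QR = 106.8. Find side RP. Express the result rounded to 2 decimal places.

Law of sines: sin R = PQ·sin P/QR ≈ 0.56972.
Since QR ≥ PQ, only the acute value applies: ∠R ≈ 34.73°.
Then ∠Q = 180° − ∠P − ∠R ≈ 52.87°.
Law of sines gives RP = QR·sin Q/sin P ≈ 85.222.

85.22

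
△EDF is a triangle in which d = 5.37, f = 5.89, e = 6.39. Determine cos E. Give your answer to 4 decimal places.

By the law of cosines, cos E = (d² + f² − e²) / (2·d·f) ≈ 0.35880, so ∠E ≈ 1.204 rad.

0.3588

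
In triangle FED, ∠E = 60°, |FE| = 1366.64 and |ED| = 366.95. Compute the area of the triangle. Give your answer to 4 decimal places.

Area = ½·|FE|·|ED|·sin E ≈ 2.1715e+05.

area ≈ 217150.9111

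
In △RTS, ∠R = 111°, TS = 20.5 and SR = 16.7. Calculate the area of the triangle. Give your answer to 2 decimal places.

Law of sines: sin T = SR·sin R/TS ≈ 0.76053.
Since TS ≥ SR, only the acute value applies: ∠T ≈ 49.51°.
Then ∠S = 180° − ∠R − ∠T ≈ 19.49°.
Law of sines gives RT = TS·sin S/sin R ≈ 7.326.
Area = ½·TS·SR·sin S ≈ 57.109.

57.11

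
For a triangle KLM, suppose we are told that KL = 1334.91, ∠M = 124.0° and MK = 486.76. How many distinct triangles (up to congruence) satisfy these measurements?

MK·sin M = 486.76·sin(124.0°) ≈ 403.5.
Since ∠M is not acute, a triangle exists only if KL > MK; here KL > MK, so there is exactly one triangle.

1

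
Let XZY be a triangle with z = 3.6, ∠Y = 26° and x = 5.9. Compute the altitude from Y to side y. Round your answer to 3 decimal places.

By the law of cosines, y² = x² + z² − 2·x·z·cos Y = 9.5892, so y ≈ 3.0966.
Area = ½·x·z·sin Y ≈ 4.6555.
The altitude from Y has length 2·area/y ≈ 3.0068.

3.007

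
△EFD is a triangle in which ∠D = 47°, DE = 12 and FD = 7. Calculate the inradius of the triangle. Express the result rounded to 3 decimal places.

2.205

By the law of cosines, EF² = FD² + DE² − 2·FD·DE·cos D = 78.424, so EF ≈ 8.8557.
Area = ½·FD·DE·sin D ≈ 30.717.
Semiperimeter s = (7+12+8.8557)/2 = 13.928.
Inradius = area/s = 30.717/13.928 ≈ 2.2054.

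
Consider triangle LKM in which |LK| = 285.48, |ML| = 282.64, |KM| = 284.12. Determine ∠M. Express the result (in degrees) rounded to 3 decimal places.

By the law of cosines, cos M = (|KM|² + |ML|² − |LK|²) / (2·|KM|·|ML|) ≈ 0.49257, so ∠M ≈ 60.49°.

60.490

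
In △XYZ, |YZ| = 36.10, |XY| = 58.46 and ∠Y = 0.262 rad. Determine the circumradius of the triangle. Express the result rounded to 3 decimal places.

R ≈ 48.989

By the law of cosines, |ZX|² = |XY|² + |YZ|² − 2·|XY|·|YZ|·cos Y = 644.01, so |ZX| ≈ 25.377.
Area = ½·|XY|·|YZ|·sin Y ≈ 273.31.
Circumradius = |ZX|/(2 sin Y) ≈ 48.989.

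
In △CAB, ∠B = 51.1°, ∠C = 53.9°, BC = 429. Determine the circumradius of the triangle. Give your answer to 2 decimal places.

The third angle is ∠A = 180° − ∠B − ∠C = 75.00°.
Law of sines: AB = BC·sin C/sin A ≈ 358.86.
Law of sines: CA = BC·sin B/sin A ≈ 345.64.
Circumradius = BC/(2 sin A) ≈ 222.07.

R ≈ 222.07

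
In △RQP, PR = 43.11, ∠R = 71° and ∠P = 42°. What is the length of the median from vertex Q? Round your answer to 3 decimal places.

m_Q ≈ 31.730

The third angle is ∠Q = 180° − ∠P − ∠R = 67.00°.
Law of sines: QP = PR·sin R/sin Q ≈ 44.281.
Law of sines: RQ = PR·sin P/sin Q ≈ 31.337.
Median from Q: ½√(2·RQ² + 2·QP² − PR²) ≈ 31.73.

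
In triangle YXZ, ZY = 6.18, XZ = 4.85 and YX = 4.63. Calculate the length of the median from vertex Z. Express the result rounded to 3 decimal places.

Median from Z: ½√(2·XZ² + 2·ZY² − YX²) ≈ 5.0496.

m_Z ≈ 5.050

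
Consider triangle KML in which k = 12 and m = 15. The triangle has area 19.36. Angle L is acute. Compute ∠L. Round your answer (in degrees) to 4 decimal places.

From area = ½·k·m·sin L, we get sin L = 2·area/(k·m) ≈ 0.21511.
Taking the acute solution, ∠L ≈ 12.42°.

12.4220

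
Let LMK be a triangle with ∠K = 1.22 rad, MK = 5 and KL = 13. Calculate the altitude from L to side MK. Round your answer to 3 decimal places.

h_L ≈ 12.208

By the law of cosines, LM² = MK² + KL² − 2·MK·KL·cos K = 149.33, so LM ≈ 12.22.
Area = ½·MK·KL·sin K ≈ 30.521.
The altitude from L has length 2·area/MK ≈ 12.208.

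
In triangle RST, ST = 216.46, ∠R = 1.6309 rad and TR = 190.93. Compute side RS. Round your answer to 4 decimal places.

91.1578

Law of sines: sin S = TR·sin R/ST ≈ 0.88046.
Since ST ≥ TR, only the acute value applies: ∠S ≈ 1.0768 rad.
Then ∠T = π − ∠R − ∠S ≈ 0.4339 rad.
Law of sines gives RS = ST·sin T/sin R ≈ 91.158.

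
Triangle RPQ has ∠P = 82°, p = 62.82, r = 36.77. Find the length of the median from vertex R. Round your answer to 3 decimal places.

Law of sines: sin R = r·sin P/p ≈ 0.57963.
Since p ≥ r, only the acute value applies: ∠R ≈ 35.42°.
Then ∠Q = 180° − ∠P − ∠R ≈ 62.58°.
Law of sines gives q = p·sin Q/sin P ≈ 56.308.
Median from R: ½√(2·p² + 2·q² − r²) ≈ 56.749.

m_R ≈ 56.749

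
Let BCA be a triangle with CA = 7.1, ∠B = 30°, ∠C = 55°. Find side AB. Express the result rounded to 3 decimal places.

11.632

The third angle is ∠A = 180° − ∠B − ∠C = 95.00°.
Law of sines: AB = CA·sin C/sin B ≈ 11.632.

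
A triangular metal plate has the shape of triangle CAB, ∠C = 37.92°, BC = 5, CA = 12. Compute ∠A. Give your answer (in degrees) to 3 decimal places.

∠A ≈ 20.879°

By the law of cosines, AB² = BC² + CA² − 2·BC·CA·cos C = 74.336, so AB ≈ 8.6218.
Law of cosines again: cos A = (CA² + AB² − BC²)/(2·CA·AB) ≈ 0.93433, so ∠A ≈ 20.88°.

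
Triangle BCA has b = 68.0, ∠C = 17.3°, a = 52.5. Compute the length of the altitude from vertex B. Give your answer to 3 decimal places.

h_B ≈ 15.612

By the law of cosines, c² = a² + b² − 2·a·b·cos C = 563.26, so c ≈ 23.733.
Area = ½·a·b·sin C ≈ 530.81.
The altitude from B has length 2·area/b ≈ 15.612.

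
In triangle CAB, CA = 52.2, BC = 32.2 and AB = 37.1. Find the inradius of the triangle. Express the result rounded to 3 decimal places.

r ≈ 9.748

Semiperimeter s = (37.1 + 32.2 + 52.2)/2 = 60.75.
Heron's formula: area = √(60.75·23.65·28.55·8.55) ≈ 592.21.
Inradius = area/s = 592.21/60.75 ≈ 9.7483.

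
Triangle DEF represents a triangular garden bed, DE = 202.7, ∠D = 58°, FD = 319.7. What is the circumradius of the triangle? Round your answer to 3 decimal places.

161.050

By the law of cosines, EF² = FD² + DE² − 2·FD·DE·cos D = 74614, so EF ≈ 273.16.
Area = ½·FD·DE·sin D ≈ 27478.
Circumradius = EF/(2 sin D) ≈ 161.05.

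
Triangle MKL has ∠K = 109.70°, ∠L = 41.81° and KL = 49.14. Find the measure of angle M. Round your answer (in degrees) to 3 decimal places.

The third angle is ∠M = 180° − ∠K − ∠L = 28.49°.

∠M ≈ 28.490°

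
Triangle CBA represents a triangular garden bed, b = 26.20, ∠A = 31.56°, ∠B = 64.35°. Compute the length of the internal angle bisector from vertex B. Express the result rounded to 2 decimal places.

The third angle is ∠C = 180° − ∠B − ∠A = 84.09°.
Law of sines: c = b·sin C/sin B ≈ 28.91.
Law of sines: a = b·sin A/sin B ≈ 15.212.
The bisector from B has length 2·a·c·cos(∠B/2)/(a+c) ≈ 16.873.

t_B ≈ 16.87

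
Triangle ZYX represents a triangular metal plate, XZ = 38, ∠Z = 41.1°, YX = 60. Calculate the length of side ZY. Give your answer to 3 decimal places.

83.188

Law of sines: sin Y = XZ·sin Z/YX ≈ 0.41634.
Since YX ≥ XZ, only the acute value applies: ∠Y ≈ 24.60°.
Then ∠X = 180° − ∠Z − ∠Y ≈ 114.30°.
Law of sines gives ZY = YX·sin X/sin Z ≈ 83.188.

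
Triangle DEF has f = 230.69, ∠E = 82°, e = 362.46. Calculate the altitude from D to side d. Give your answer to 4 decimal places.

Law of sines: sin F = f·sin E/e ≈ 0.63026.
Since e ≥ f, only the acute value applies: ∠F ≈ 39.07°.
Then ∠D = 180° − ∠E − ∠F ≈ 58.93°.
Law of sines gives d = e·sin D/sin E ≈ 313.51.
Area = ½·e·f·sin D ≈ 35810.
The altitude from D has length 2·area/d ≈ 228.44.

228.4449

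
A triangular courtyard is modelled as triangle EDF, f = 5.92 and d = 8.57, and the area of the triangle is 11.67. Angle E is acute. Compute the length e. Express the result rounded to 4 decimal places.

From area = ½·d·f·sin E, we get sin E = 2·area/(d·f) ≈ 0.46004.
Taking the acute solution, ∠E ≈ 27.39°.
Law of cosines then gives e ≈ 4.2892.

4.2892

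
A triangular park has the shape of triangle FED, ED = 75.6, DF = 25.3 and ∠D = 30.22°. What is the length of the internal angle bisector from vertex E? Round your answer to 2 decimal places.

By the law of cosines, FE² = ED² + DF² − 2·ED·DF·cos D = 3050, so FE ≈ 55.226.
Law of cosines again: cos E = (FE² + ED² − DF²)/(2·FE·ED) ≈ 0.97305, so ∠E ≈ 13.33°.
The bisector from E has length 2·FE·ED·cos(∠E/2)/(FE+ED) ≈ 63.395.

t_E ≈ 63.40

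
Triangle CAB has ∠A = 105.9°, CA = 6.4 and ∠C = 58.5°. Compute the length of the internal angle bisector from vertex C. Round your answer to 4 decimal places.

The third angle is ∠B = 180° − ∠C − ∠A = 15.60°.
Law of sines: AB = CA·sin C/sin B ≈ 20.292.
Law of sines: BC = CA·sin A/sin B ≈ 22.888.
The bisector from C has length 2·BC·CA·cos(∠C/2)/(BC+CA) ≈ 8.7276.

t_C ≈ 8.7276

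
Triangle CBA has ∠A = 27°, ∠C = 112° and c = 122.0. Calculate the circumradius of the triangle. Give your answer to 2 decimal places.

65.79

The third angle is ∠B = 180° − ∠A − ∠C = 41.00°.
Law of sines: b = c·sin B/sin C ≈ 86.325.
Law of sines: a = c·sin A/sin C ≈ 59.737.
Circumradius = c/(2 sin C) ≈ 65.791.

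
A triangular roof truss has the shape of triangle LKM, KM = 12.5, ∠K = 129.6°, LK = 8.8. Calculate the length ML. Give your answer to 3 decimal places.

19.337

By the law of cosines, ML² = LK² + KM² − 2·LK·KM·cos K = 373.92, so ML ≈ 19.337.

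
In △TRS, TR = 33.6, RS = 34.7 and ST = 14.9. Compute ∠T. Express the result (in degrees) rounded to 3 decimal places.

By the law of cosines, cos T = (ST² + TR² − RS²) / (2·ST·TR) ≈ 0.14669, so ∠T ≈ 81.56°.

81.565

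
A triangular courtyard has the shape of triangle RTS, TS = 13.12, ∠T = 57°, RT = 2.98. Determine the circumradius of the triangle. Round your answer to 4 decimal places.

7.0144

By the law of cosines, SR² = RT² + TS² − 2·RT·TS·cos T = 138.43, so SR ≈ 11.765.
Area = ½·RT·TS·sin T ≈ 16.395.
Circumradius = SR/(2 sin T) ≈ 7.0144.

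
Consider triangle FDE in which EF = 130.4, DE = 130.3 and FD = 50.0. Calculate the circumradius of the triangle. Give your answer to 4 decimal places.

66.4079

By the law of cosines, cos F = (EF² + FD² − DE²) / (2·EF·FD) ≈ 0.19372, so ∠F ≈ 78.83°.
Circumradius = DE/(2 sin F) ≈ 66.408.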